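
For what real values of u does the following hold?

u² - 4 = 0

Factor: (u + 2)(u - 2) = 0.
So u = -2 or u = 2.

u = -2 or u = 2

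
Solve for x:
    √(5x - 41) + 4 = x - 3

Isolate the radical: √(5x - 41) = x - 7.
Square both sides: 5x - 41 = (x - 7)².
Expand and rearrange: x² - 19x + 90 = 0.
Solving gives x = 10 or x = 9.
Check each candidate in the original equation:
  x = 10: √(9) = 3, while x - 7 = 3 — valid.
  x = 9: √(4) = 2, while x - 7 = 2 — valid.

x = 9 or x = 10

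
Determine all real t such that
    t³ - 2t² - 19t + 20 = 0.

Possible rational roots are divisors of 20. Testing t = -4 gives 0, so (t + 4) is a factor.
Divide: t³ - 2t² - 19t + 20 = (t + 4)(t² - 6t + 5).
Factor the quadratic: t = 5 or t = 1.

t = -4 or t = 1 or t = 5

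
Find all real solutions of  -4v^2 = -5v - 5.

Rearrange to standard form: -4v^2 + 5v + 5 = 0.
Discriminant: (5)^2 - 4*(-4)*5 = 105.
Quadratic formula: v = (-5 +/- sqrt(105)) / (-8).
So v = 5/8 - sqrt(105)/8 ~= -0.6559 or v = 5/8 + sqrt(105)/8 ~= 1.9059.

v = -0.6559 or v = 1.9059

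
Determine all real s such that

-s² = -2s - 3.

Bring every term to one side: -s² + 2s + 3 = 0.
Factor: -1(s + 1)(s - 3) = 0.
So s = -1 or s = 3.

s = -1 or s = 3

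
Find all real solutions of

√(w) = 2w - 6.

Square both sides: w = (2w - 6)².
Expand and rearrange: 4w² - 25w + 36 = 0.
Solving gives w = 4 or w = 2.25.
Check each candidate in the original equation:
  w = 4: √(4) = 2, while 2w - 6 = 2 — valid.
  w = 2.25: √(2.25) = 1.5, while 2w - 6 = -1.5 — extraneous.

w = 4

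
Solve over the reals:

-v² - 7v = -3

v = -7.4051 or v = 0.4051

Rearrange to standard form: -v² - 7v + 3 = 0.
Discriminant: (-7)² − 4·(-1)·3 = 61.
Quadratic formula: v = (7 ± √61) / (-2).
So v = -√(61)/2 - 7/2 ≈ -7.4051 or v = -7/2 + √(61)/2 ≈ 0.4051.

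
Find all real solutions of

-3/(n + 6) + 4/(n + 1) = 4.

n = -6.637 or n = -0.113

Multiply both sides by (n + 6)(n + 1):
-3(n + 1) + 4(n + 6) = 4(n + 6)(n + 1).
Expand and collect terms: 4n² + 27n + 3 = 0.
By the quadratic formula, n = (-27 ± √681) / 8, so n ≈ -0.113 or n ≈ -6.637.
Neither value makes a denominator zero (n ≠ -6, n ≠ -1), so both are valid.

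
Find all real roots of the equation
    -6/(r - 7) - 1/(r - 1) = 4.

r = 0.6723 or r = 5.5777

Multiply both sides by (r - 7)(r - 1):
-6(r - 1) - (r - 7) = 4(r - 7)(r - 1).
Expand and collect terms: 4r^2 - 25r + 15 = 0.
By the quadratic formula, r = (25 +/- sqrt(385)) / 8, so r ~= 5.5777 or r ~= 0.6723.
Neither value makes a denominator zero (r != 7, r != 1), so both are valid.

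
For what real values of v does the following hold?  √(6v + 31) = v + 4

Square both sides: 6v + 31 = (v + 4)².
Expand and rearrange: v² + 2v - 15 = 0.
Solving gives v = 3 or v = -5.
Check each candidate in the original equation:
  v = 3: √(49) = 7, while v + 4 = 7 — valid.
  v = -5: √(1) = 1, while v + 4 = -1 — extraneous.

v = 3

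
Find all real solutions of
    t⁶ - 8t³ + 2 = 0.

t = 0.6369 or t = 1.9782

Let u = t³. The equation becomes u² - 8u + 2 = 0.
By the quadratic formula, u = √(14) + 4 or u = 4 - √(14).
t³ = √(14) + 4 gives t = ∛(√(14) + 4) ≈ 1.9782.
t³ = 4 - √(14) gives t = ∛(4 - √(14)) ≈ 0.6369.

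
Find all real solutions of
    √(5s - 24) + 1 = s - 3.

s = 5 or s = 8

Isolate the radical: √(5s - 24) = s - 4.
Square both sides: 5s - 24 = (s - 4)².
Expand and rearrange: s² - 13s + 40 = 0.
Solving gives s = 8 or s = 5.
Check each candidate in the original equation:
  s = 8: √(16) = 4, while s - 4 = 4 — valid.
  s = 5: √(1) = 1, while s - 4 = 1 — valid.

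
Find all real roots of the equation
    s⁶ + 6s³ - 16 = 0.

s = -2 or s = 1.2599

Let u = s³. The equation becomes u² + 6u - 16 = 0.
Factor: (u + 8)(u - 2) = 0, so u = -8 or u = 2.
s³ = -8 gives s = -2.
s³ = 2 gives s = ∛(2) ≈ 1.2599.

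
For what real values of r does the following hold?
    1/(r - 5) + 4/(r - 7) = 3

r = 5.1919 or r = 8.4748

Multiply both sides by (r - 5)(r - 7):
(r - 7) + 4(r - 5) = 3(r - 5)(r - 7).
Expand and collect terms: 3r^2 - 41r + 132 = 0.
By the quadratic formula, r = (41 +/- sqrt(97)) / 6, so r ~= 8.4748 or r ~= 5.1919.
Neither value makes a denominator zero (r != 5, r != 7), so both are valid.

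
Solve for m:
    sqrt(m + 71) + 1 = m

Isolate the radical: sqrt(m + 71) = m - 1.
Square both sides: m + 71 = (m - 1)^2.
Expand and rearrange: m^2 - 3m - 70 = 0.
Solving gives m = 10 or m = -7.
Check each candidate in the original equation:
  m = 10: sqrt(81) = 9, while m - 1 = 9 — valid.
  m = -7: sqrt(64) = 8, while m - 1 = -8 — extraneous.

m = 10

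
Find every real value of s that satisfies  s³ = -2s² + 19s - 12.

s = -5.7016 or s = 0.7016 or s = 3

Rearrange: s³ + 2s² - 19s + 12 = 0.
Possible rational roots are divisors of 12. Testing s = 3 gives 0, so (s - 3) is a factor.
Divide: s³ + 2s² - 19s + 12 = (s - 3)(s² + 5s - 4).
Apply the quadratic formula to s² + 5s - 4 = 0: s = (-5 ± √41)/2, i.e. s ≈ 0.7016 or s ≈ -5.7016.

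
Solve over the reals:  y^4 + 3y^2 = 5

y = -1.0921 or y = 1.0921

Let u = y^2. The equation becomes u^2 + 3u - 5 = 0.
By the quadratic formula, u = -3/2 + sqrt(29)/2 or u = -sqrt(29)/2 - 3/2.
y^2 = -3/2 + sqrt(29)/2 gives y = +/-sqrt(-3/2 + sqrt(29)/2) ~= +/-1.0921.
y^2 = -sqrt(29)/2 - 3/2 < 0 has no real solution.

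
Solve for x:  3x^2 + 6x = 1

x = -2.1547 or x = 0.1547

Rearrange to standard form: 3x^2 + 6x - 1 = 0.
Discriminant: (6)^2 - 4*3*(-1) = 48.
Quadratic formula: x = (-6 +/- sqrt(48)) / 6.
So x = -1 + 2*sqrt(3)/3 ~= 0.1547 or x = -2*sqrt(3)/3 - 1 ~= -2.1547.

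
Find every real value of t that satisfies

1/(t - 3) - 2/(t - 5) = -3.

t = 2.7427 or t = 5.5907

Multiply both sides by (t - 3)(t - 5):
(t - 5) - 2(t - 3) = -3(t - 3)(t - 5).
Expand and collect terms: -3t² + 25t - 46 = 0.
By the quadratic formula, t = (-25 ± √73) / -6, so t ≈ 2.7427 or t ≈ 5.5907.
Neither value makes a denominator zero (t ≠ 3, t ≠ 5), so both are valid.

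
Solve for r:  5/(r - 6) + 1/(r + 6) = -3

Multiply both sides by (r - 6)(r + 6):
5(r + 6) + (r - 6) = -3(r - 6)(r + 6).
Expand and collect terms: -3r² - 6r + 84 = 0.
By the quadratic formula, r = (6 ± √1044) / -6, so r ≈ -6.3852 or r ≈ 4.3852.
Neither value makes a denominator zero (r ≠ 6, r ≠ -6), so both are valid.

r = -6.3852 or r = 4.3852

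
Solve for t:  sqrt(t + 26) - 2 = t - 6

t = 10

Isolate the radical: sqrt(t + 26) = t - 4.
Square both sides: t + 26 = (t - 4)^2.
Expand and rearrange: t^2 - 9t - 10 = 0.
Solving gives t = 10 or t = -1.
Check each candidate in the original equation:
  t = 10: sqrt(36) = 6, while t - 4 = 6 — valid.
  t = -1: sqrt(25) = 5, while t - 4 = -5 — extraneous.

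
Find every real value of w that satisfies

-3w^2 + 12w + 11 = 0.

Discriminant: (12)^2 - 4*(-3)*11 = 276.
Quadratic formula: w = (-12 +/- sqrt(276)) / (-6).
So w = 2 - sqrt(69)/3 ~= -0.7689 or w = 2 + sqrt(69)/3 ~= 4.7689.

w = -0.7689 or w = 4.7689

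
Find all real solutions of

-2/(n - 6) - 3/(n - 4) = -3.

n = 4.6667 or n = 7

Multiply both sides by (n - 6)(n - 4):
-2(n - 4) - 3(n - 6) = -3(n - 6)(n - 4).
Expand and collect terms: -3n^2 + 35n - 98 = 0.
Factor or apply the quadratic formula: n = 4.6667 or n = 7.
Neither value makes a denominator zero (n != 6, n != 4), so both are valid.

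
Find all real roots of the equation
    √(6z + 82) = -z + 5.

z = -3

Square both sides: 6z + 82 = (-z + 5)².
Expand and rearrange: z² - 16z - 57 = 0.
Solving gives z = 19 or z = -3.
Check each candidate in the original equation:
  z = 19: √(196) = 14, while -z + 5 = -14 — extraneous.
  z = -3: √(64) = 8, while -z + 5 = 8 — valid.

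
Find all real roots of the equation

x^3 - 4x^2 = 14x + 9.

Rearrange: x^3 - 4x^2 - 14x - 9 = 0.
Possible rational roots are divisors of -9. Testing x = -1 gives 0, so (x + 1) is a factor.
Divide: x^3 - 4x^2 - 14x - 9 = (x + 1)(x^2 - 5x - 9).
Apply the quadratic formula to x^2 - 5x - 9 = 0: x = (5 +/- sqrt(61))/2, i.e. x ~= 6.4051 or x ~= -1.4051.

x = -1.4051 or x = -1 or x = 6.4051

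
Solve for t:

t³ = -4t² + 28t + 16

Rearrange: t³ + 4t² - 28t - 16 = 0.
Possible rational roots are divisors of -16. Testing t = 4 gives 0, so (t - 4) is a factor.
Divide: t³ + 4t² - 28t - 16 = (t - 4)(t² + 8t + 4).
Apply the quadratic formula to t² + 8t + 4 = 0: t = (-8 ± √48)/2, i.e. t ≈ -0.5359 or t ≈ -7.4641.

t = -7.4641 or t = -0.5359 or t = 4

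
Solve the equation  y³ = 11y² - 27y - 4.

y = -0.1401 or y = 4 or y = 7.1401

Rearrange: y³ - 11y² + 27y + 4 = 0.
Possible rational roots are divisors of 4. Testing y = 4 gives 0, so (y - 4) is a factor.
Divide: y³ - 11y² + 27y + 4 = (y - 4)(y² - 7y - 1).
Apply the quadratic formula to y² - 7y - 1 = 0: y = (7 ± √53)/2, i.e. y ≈ 7.1401 or y ≈ -0.1401.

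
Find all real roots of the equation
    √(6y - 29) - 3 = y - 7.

y = 5 or y = 9

Isolate the radical: √(6y - 29) = y - 4.
Square both sides: 6y - 29 = (y - 4)².
Expand and rearrange: y² - 14y + 45 = 0.
Solving gives y = 9 or y = 5.
Check each candidate in the original equation:
  y = 9: √(25) = 5, while y - 4 = 5 — valid.
  y = 5: √(1) = 1, while y - 4 = 1 — valid.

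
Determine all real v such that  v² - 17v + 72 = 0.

Factor: (v - 8)(v - 9) = 0.
So v = 8 or v = 9.

v = 8 or v = 9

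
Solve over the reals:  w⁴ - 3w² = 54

Let u = w². The equation becomes u² - 3u - 54 = 0.
Factor: (u + 6)(u - 9) = 0, so u = -6 or u = 9.
w² = -6 < 0 has no real solution.
w² = 9 gives w = ±3.

w = -3 or w = 3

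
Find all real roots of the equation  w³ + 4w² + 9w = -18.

w = -3

Rearrange: w³ + 4w² + 9w + 18 = 0.
Possible rational roots are divisors of 18. Testing w = -3 gives 0, so (w + 3) is a factor.
Divide: w³ + 4w² + 9w + 18 = (w + 3)(w² + w + 6).
The quadratic w² + w + 6 has discriminant -23 < 0, so no further real roots.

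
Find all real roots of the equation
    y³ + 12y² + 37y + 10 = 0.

y = -6.7016 or y = -5 or y = -0.2984

Possible rational roots are divisors of 10. Testing y = -5 gives 0, so (y + 5) is a factor.
Divide: y³ + 12y² + 37y + 10 = (y + 5)(y² + 7y + 2).
Apply the quadratic formula to y² + 7y + 2 = 0: y = (-7 ± √41)/2, i.e. y ≈ -0.2984 or y ≈ -6.7016.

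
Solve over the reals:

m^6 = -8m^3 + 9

m = -2.0801 or m = 1

Let u = m^3. The equation becomes u^2 + 8u - 9 = 0.
Factor: (u - 1)(u + 9) = 0, so u = 1 or u = -9.
m^3 = 1 gives m = 1.
m^3 = -9 gives m = -(9)^(1/3) ~= -2.0801.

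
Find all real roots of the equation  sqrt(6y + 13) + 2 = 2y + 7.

Isolate the radical: sqrt(6y + 13) = 2y + 5.
Square both sides: 6y + 13 = (2y + 5)^2.
Expand and rearrange: 4y^2 + 14y + 12 = 0.
Solving gives y = -1.5 or y = -2.
Check each candidate in the original equation:
  y = -1.5: sqrt(4) = 2, while 2y + 5 = 2 — valid.
  y = -2: sqrt(1) = 1, while 2y + 5 = 1 — valid.

y = -2 or y = -1.5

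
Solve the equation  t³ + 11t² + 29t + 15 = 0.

t = -7.3166 or t = -3 or t = -0.6834

Possible rational roots are divisors of 15. Testing t = -3 gives 0, so (t + 3) is a factor.
Divide: t³ + 11t² + 29t + 15 = (t + 3)(t² + 8t + 5).
Apply the quadratic formula to t² + 8t + 5 = 0: t = (-8 ± √44)/2, i.e. t ≈ -0.6834 or t ≈ -7.3166.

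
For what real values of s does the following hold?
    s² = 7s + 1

s = -0.1401 or s = 7.1401

Rearrange to standard form: s² - 7s - 1 = 0.
Discriminant: (-7)² − 4·1·(-1) = 53.
Quadratic formula: s = (7 ± √53) / 2.
So s = 7/2 + √(53)/2 ≈ 7.1401 or s = 7/2 - √(53)/2 ≈ -0.1401.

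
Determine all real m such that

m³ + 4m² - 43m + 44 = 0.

m = -9.1962 or m = 1.1962 or m = 4

Possible rational roots are divisors of 44. Testing m = 4 gives 0, so (m - 4) is a factor.
Divide: m³ + 4m² - 43m + 44 = (m - 4)(m² + 8m - 11).
Apply the quadratic formula to m² + 8m - 11 = 0: m = (-8 ± √108)/2, i.e. m ≈ 1.1962 or m ≈ -9.1962.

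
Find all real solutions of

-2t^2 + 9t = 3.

t = 0.3625 or t = 4.1375

Rearrange to standard form: -2t^2 + 9t - 3 = 0.
Discriminant: (9)^2 - 4*(-2)*(-3) = 57.
Quadratic formula: t = (-9 +/- sqrt(57)) / (-4).
So t = 9/4 - sqrt(57)/4 ~= 0.3625 or t = sqrt(57)/4 + 9/4 ~= 4.1375.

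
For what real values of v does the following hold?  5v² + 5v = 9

Rearrange to standard form: 5v² + 5v - 9 = 0.
Discriminant: (5)² − 4·5·(-9) = 205.
Quadratic formula: v = (-5 ± √205) / 10.
So v = -1/2 + √(205)/10 ≈ 0.9318 or v = -√(205)/10 - 1/2 ≈ -1.9318.

v = -1.9318 or v = 0.9318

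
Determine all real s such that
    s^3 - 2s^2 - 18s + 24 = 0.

s = -4 or s = 1.2679 or s = 4.7321

Possible rational roots are divisors of 24. Testing s = -4 gives 0, so (s + 4) is a factor.
Divide: s^3 - 2s^2 - 18s + 24 = (s + 4)(s^2 - 6s + 6).
Apply the quadratic formula to s^2 - 6s + 6 = 0: s = (6 +/- sqrt(12))/2, i.e. s ~= 4.7321 or s ~= 1.2679.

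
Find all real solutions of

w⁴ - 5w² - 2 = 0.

Let u = w². The equation becomes u² - 5u - 2 = 0.
By the quadratic formula, u = 5/2 + √(33)/2 or u = 5/2 - √(33)/2.
w² = 5/2 + √(33)/2 gives w = ±√(5/2 + √(33)/2) ≈ ±2.3178.
w² = 5/2 - √(33)/2 < 0 has no real solution.

w = -2.3178 or w = 2.3178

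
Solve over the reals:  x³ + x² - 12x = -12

Rearrange: x³ + x² - 12x + 12 = 0.
Possible rational roots are divisors of 12. Testing x = 2 gives 0, so (x - 2) is a factor.
Divide: x³ + x² - 12x + 12 = (x - 2)(x² + 3x - 6).
Apply the quadratic formula to x² + 3x - 6 = 0: x = (-3 ± √33)/2, i.e. x ≈ 1.3723 or x ≈ -4.3723.

x = -4.3723 or x = 1.3723 or x = 2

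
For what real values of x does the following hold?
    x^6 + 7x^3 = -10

x = -1.71 or x = -1.2599

Let u = x^3. The equation becomes u^2 + 7u + 10 = 0.
Factor: (u + 2)(u + 5) = 0, so u = -2 or u = -5.
x^3 = -2 gives x = -(2)^(1/3) ~= -1.2599.
x^3 = -5 gives x = -(5)^(1/3) ~= -1.71.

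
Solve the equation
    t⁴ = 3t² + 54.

t = -3 or t = 3

Let u = t². The equation becomes u² - 3u - 54 = 0.
Factor: (u + 6)(u - 9) = 0, so u = -6 or u = 9.
t² = -6 < 0 has no real solution.
t² = 9 gives t = ±3.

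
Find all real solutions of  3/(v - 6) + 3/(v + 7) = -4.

Multiply both sides by (v - 6)(v + 7):
3(v + 7) + 3(v - 6) = -4(v - 6)(v + 7).
Expand and collect terms: -4v² - 10v + 165 = 0.
By the quadratic formula, v = (10 ± √2740) / -8, so v ≈ -7.7931 or v ≈ 5.2931.
Neither value makes a denominator zero (v ≠ 6, v ≠ -7), so both are valid.

v = -7.7931 or v = 5.2931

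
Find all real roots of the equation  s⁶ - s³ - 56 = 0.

s = -1.9129 or s = 2

Let u = s³. The equation becomes u² - u - 56 = 0.
Factor: (u - 8)(u + 7) = 0, so u = 8 or u = -7.
s³ = 8 gives s = 2.
s³ = -7 gives s = -∛(7) ≈ -1.9129.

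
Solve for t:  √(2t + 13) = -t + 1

Square both sides: 2t + 13 = (-t + 1)².
Expand and rearrange: t² - 4t - 12 = 0.
Solving gives t = 6 or t = -2.
Check each candidate in the original equation:
  t = 6: √(25) = 5, while -t + 1 = -5 — extraneous.
  t = -2: √(9) = 3, while -t + 1 = 3 — valid.

t = -2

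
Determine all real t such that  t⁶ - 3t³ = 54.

t = -1.8171 or t = 2.0801

Let u = t³. The equation becomes u² - 3u - 54 = 0.
Factor: (u + 6)(u - 9) = 0, so u = -6 or u = 9.
t³ = -6 gives t = -∛(6) ≈ -1.8171.
t³ = 9 gives t = ∛(9) ≈ 2.0801.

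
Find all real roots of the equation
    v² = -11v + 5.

v = -11.4372 or v = 0.4372

Rearrange to standard form: v² + 11v - 5 = 0.
Discriminant: (11)² − 4·1·(-5) = 141.
Quadratic formula: v = (-11 ± √141) / 2.
So v = -11/2 + √(141)/2 ≈ 0.4372 or v = -√(141)/2 - 11/2 ≈ -11.4372.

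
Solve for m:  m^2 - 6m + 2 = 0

Discriminant: (-6)^2 - 4*1*2 = 28.
Quadratic formula: m = (6 +/- sqrt(28)) / 2.
So m = sqrt(7) + 3 ~= 5.6458 or m = 3 - sqrt(7) ~= 0.3542.

m = 0.3542 or m = 5.6458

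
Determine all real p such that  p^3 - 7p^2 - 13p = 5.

p = -1 or p = -0.5826 or p = 8.5826

Rearrange: p^3 - 7p^2 - 13p - 5 = 0.
Possible rational roots are divisors of -5. Testing p = -1 gives 0, so (p + 1) is a factor.
Divide: p^3 - 7p^2 - 13p - 5 = (p + 1)(p^2 - 8p - 5).
Apply the quadratic formula to p^2 - 8p - 5 = 0: p = (8 +/- sqrt(84))/2, i.e. p ~= 8.5826 or p ~= -0.5826.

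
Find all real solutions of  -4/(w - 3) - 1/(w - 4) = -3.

w = 3.6667 or w = 5

Multiply both sides by (w - 3)(w - 4):
-4(w - 4) - (w - 3) = -3(w - 3)(w - 4).
Expand and collect terms: -3w^2 + 26w - 55 = 0.
Factor or apply the quadratic formula: w = 3.6667 or w = 5.
Neither value makes a denominator zero (w != 3, w != 4), so both are valid.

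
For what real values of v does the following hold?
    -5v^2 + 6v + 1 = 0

v = -0.1483 or v = 1.3483

Discriminant: (6)^2 - 4*(-5)*1 = 56.
Quadratic formula: v = (-6 +/- sqrt(56)) / (-10).
So v = 3/5 - sqrt(14)/5 ~= -0.1483 or v = 3/5 + sqrt(14)/5 ~= 1.3483.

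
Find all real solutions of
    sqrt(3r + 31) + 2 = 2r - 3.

r = 6

Isolate the radical: sqrt(3r + 31) = 2r - 5.
Square both sides: 3r + 31 = (2r - 5)^2.
Expand and rearrange: 4r^2 - 23r - 6 = 0.
Solving gives r = 6 or r = -0.25.
Check each candidate in the original equation:
  r = 6: sqrt(49) = 7, while 2r - 5 = 7 — valid.
  r = -0.25: sqrt(30.25) = 5.5, while 2r - 5 = -5.5 — extraneous.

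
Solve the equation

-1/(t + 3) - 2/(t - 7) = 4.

t = -3.2628 or t = 6.5128

Multiply both sides by (t + 3)(t - 7):
-(t - 7) - 2(t + 3) = 4(t + 3)(t - 7).
Expand and collect terms: 4t^2 - 13t - 85 = 0.
By the quadratic formula, t = (13 +/- sqrt(1529)) / 8, so t ~= 6.5128 or t ~= -3.2628.
Neither value makes a denominator zero (t != -3, t != 7), so both are valid.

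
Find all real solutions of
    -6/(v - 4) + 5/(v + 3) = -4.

v = -4.0537 or v = 5.3037

Multiply both sides by (v - 4)(v + 3):
-6(v + 3) + 5(v - 4) = -4(v - 4)(v + 3).
Expand and collect terms: -4v^2 + 5v + 86 = 0.
By the quadratic formula, v = (-5 +/- sqrt(1401)) / -8, so v ~= -4.0537 or v ~= 5.3037.
Neither value makes a denominator zero (v != 4, v != -3), so both are valid.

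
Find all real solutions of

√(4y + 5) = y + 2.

y = -1 or y = 1

Square both sides: 4y + 5 = (y + 2)².
Expand and rearrange: y² - 1 = 0.
Solving gives y = 1 or y = -1.
Check each candidate in the original equation:
  y = 1: √(9) = 3, while y + 2 = 3 — valid.
  y = -1: √(1) = 1, while y + 2 = 1 — valid.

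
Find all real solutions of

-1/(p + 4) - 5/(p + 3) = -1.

Multiply both sides by (p + 4)(p + 3):
-(p + 3) - 5(p + 4) = -(p + 4)(p + 3).
Expand and collect terms: -p² - p + 11 = 0.
By the quadratic formula, p = (1 ± √45) / -2, so p ≈ -3.8541 or p ≈ 2.8541.
Neither value makes a denominator zero (p ≠ -4, p ≠ -3), so both are valid.

p = -3.8541 or p = 2.8541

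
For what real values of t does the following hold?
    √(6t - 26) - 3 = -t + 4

Isolate the radical: √(6t - 26) = -t + 7.
Square both sides: 6t - 26 = (-t + 7)².
Expand and rearrange: t² - 20t + 75 = 0.
Solving gives t = 15 or t = 5.
Check each candidate in the original equation:
  t = 15: √(64) = 8, while -t + 7 = -8 — extraneous.
  t = 5: √(4) = 2, while -t + 7 = 2 — valid.

t = 5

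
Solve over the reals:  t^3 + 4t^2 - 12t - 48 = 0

t = -4 or t = -3.4641 or t = 3.4641

Possible rational roots are divisors of -48. Testing t = -4 gives 0, so (t + 4) is a factor.
Divide: t^3 + 4t^2 - 12t - 48 = (t + 4)(t^2 - 12).
Apply the quadratic formula to t^2 - 12 = 0: t = (0 +/- sqrt(48))/2, i.e. t ~= 3.4641 or t ~= -3.4641.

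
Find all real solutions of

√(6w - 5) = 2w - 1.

Square both sides: 6w - 5 = (2w - 1)².
Expand and rearrange: 4w² - 10w + 6 = 0.
Solving gives w = 1.5 or w = 1.
Check each candidate in the original equation:
  w = 1.5: √(4) = 2, while 2w - 1 = 2 — valid.
  w = 1: √(1) = 1, while 2w - 1 = 1 — valid.

w = 1 or w = 1.5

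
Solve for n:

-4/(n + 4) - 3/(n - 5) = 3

n = -5.4741 or n = 4.1407

Multiply both sides by (n + 4)(n - 5):
-4(n - 5) - 3(n + 4) = 3(n + 4)(n - 5).
Expand and collect terms: 3n² + 4n - 68 = 0.
By the quadratic formula, n = (-4 ± √832) / 6, so n ≈ 4.1407 or n ≈ -5.4741.
Neither value makes a denominator zero (n ≠ -4, n ≠ 5), so both are valid.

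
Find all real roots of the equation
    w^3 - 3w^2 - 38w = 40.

Rearrange: w^3 - 3w^2 - 38w - 40 = 0.
Possible rational roots are divisors of -40. Testing w = -4 gives 0, so (w + 4) is a factor.
Divide: w^3 - 3w^2 - 38w - 40 = (w + 4)(w^2 - 7w - 10).
Apply the quadratic formula to w^2 - 7w - 10 = 0: w = (7 +/- sqrt(89))/2, i.e. w ~= 8.217 or w ~= -1.217.

w = -4 or w = -1.217 or w = 8.217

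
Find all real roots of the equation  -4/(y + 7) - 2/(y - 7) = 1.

Multiply both sides by (y + 7)(y - 7):
-4(y - 7) - 2(y + 7) = (y + 7)(y - 7).
Expand and collect terms: y² + 6y - 63 = 0.
By the quadratic formula, y = (-6 ± √288) / 2, so y ≈ 5.4853 or y ≈ -11.4853.
Neither value makes a denominator zero (y ≠ -7, y ≠ 7), so both are valid.

y = -11.4853 or y = 5.4853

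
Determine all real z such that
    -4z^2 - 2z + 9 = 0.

z = -1.7707 or z = 1.2707

Discriminant: (-2)^2 - 4*(-4)*9 = 148.
Quadratic formula: z = (2 +/- sqrt(148)) / (-8).
So z = -sqrt(37)/4 - 1/4 ~= -1.7707 or z = -1/4 + sqrt(37)/4 ~= 1.2707.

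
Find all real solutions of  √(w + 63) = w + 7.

w = 1

Square both sides: w + 63 = (w + 7)².
Expand and rearrange: w² + 13w - 14 = 0.
Solving gives w = 1 or w = -14.
Check each candidate in the original equation:
  w = 1: √(64) = 8, while w + 7 = 8 — valid.
  w = -14: √(49) = 7, while w + 7 = -7 — extraneous.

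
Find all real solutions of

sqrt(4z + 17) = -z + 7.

z = 2

Square both sides: 4z + 17 = (-z + 7)^2.
Expand and rearrange: z^2 - 18z + 32 = 0.
Solving gives z = 16 or z = 2.
Check each candidate in the original equation:
  z = 16: sqrt(81) = 9, while -z + 7 = -9 — extraneous.
  z = 2: sqrt(25) = 5, while -z + 7 = 5 — valid.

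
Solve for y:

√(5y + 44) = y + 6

Square both sides: 5y + 44 = (y + 6)².
Expand and rearrange: y² + 7y - 8 = 0.
Solving gives y = 1 or y = -8.
Check each candidate in the original equation:
  y = 1: √(49) = 7, while y + 6 = 7 — valid.
  y = -8: √(4) = 2, while y + 6 = -2 — extraneous.

y = 1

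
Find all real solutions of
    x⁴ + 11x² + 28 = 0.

Let u = x². The equation becomes u² + 11u + 28 = 0.
Factor: (u + 7)(u + 4) = 0, so u = -7 or u = -4.
x² = -7 < 0 has no real solution.
x² = -4 < 0 has no real solution.

No real solutions.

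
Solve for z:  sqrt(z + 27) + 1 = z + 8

Isolate the radical: sqrt(z + 27) = z + 7.
Square both sides: z + 27 = (z + 7)^2.
Expand and rearrange: z^2 + 13z + 22 = 0.
Solving gives z = -2 or z = -11.
Check each candidate in the original equation:
  z = -2: sqrt(25) = 5, while z + 7 = 5 — valid.
  z = -11: sqrt(16) = 4, while z + 7 = -4 — extraneous.

z = -2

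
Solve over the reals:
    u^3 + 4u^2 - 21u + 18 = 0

u = -7.2426 or u = 1.2426 or u = 2

Possible rational roots are divisors of 18. Testing u = 2 gives 0, so (u - 2) is a factor.
Divide: u^3 + 4u^2 - 21u + 18 = (u - 2)(u^2 + 6u - 9).
Apply the quadratic formula to u^2 + 6u - 9 = 0: u = (-6 +/- sqrt(72))/2, i.e. u ~= 1.2426 or u ~= -7.2426.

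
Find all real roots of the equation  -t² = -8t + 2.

Rearrange to standard form: -t² + 8t - 2 = 0.
Discriminant: (8)² − 4·(-1)·(-2) = 56.
Quadratic formula: t = (-8 ± √56) / (-2).
So t = 4 - √(14) ≈ 0.2583 or t = √(14) + 4 ≈ 7.7417.

t = 0.2583 or t = 7.7417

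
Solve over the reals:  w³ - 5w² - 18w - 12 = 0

w = -1.5826 or w = -1 or w = 7.5826

Possible rational roots are divisors of -12. Testing w = -1 gives 0, so (w + 1) is a factor.
Divide: w³ - 5w² - 18w - 12 = (w + 1)(w² - 6w - 12).
Apply the quadratic formula to w² - 6w - 12 = 0: w = (6 ± √84)/2, i.e. w ≈ 7.5826 or w ≈ -1.5826.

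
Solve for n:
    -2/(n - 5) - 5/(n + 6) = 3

Multiply both sides by (n - 5)(n + 6):
-2(n + 6) - 5(n - 5) = 3(n - 5)(n + 6).
Expand and collect terms: 3n^2 + 10n - 103 = 0.
By the quadratic formula, n = (-10 +/- sqrt(1336)) / 6, so n ~= 4.4252 or n ~= -7.7586.
Neither value makes a denominator zero (n != 5, n != -6), so both are valid.

n = -7.7586 or n = 4.4252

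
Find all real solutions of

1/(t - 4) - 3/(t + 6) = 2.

t = -7.4372 or t = 4.4372

Multiply both sides by (t - 4)(t + 6):
(t + 6) - 3(t - 4) = 2(t - 4)(t + 6).
Expand and collect terms: 2t^2 + 6t - 66 = 0.
By the quadratic formula, t = (-6 +/- sqrt(564)) / 4, so t ~= 4.4372 or t ~= -7.4372.
Neither value makes a denominator zero (t != 4, t != -6), so both are valid.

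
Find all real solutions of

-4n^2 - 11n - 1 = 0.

Discriminant: (-11)^2 - 4*(-4)*(-1) = 105.
Quadratic formula: n = (11 +/- sqrt(105)) / (-8).
So n = -11/8 - sqrt(105)/8 ~= -2.6559 or n = -11/8 + sqrt(105)/8 ~= -0.0941.

n = -2.6559 or n = -0.0941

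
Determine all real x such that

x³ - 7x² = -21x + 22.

x = 2

Rearrange: x³ - 7x² + 21x - 22 = 0.
Possible rational roots are divisors of -22. Testing x = 2 gives 0, so (x - 2) is a factor.
Divide: x³ - 7x² + 21x - 22 = (x - 2)(x² - 5x + 11).
The quadratic x² - 5x + 11 has discriminant -19 < 0, so no further real roots.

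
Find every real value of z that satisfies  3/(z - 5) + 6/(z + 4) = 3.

Multiply both sides by (z - 5)(z + 4):
3(z + 4) + 6(z - 5) = 3(z - 5)(z + 4).
Expand and collect terms: 3z² - 12z - 42 = 0.
By the quadratic formula, z = (12 ± √648) / 6, so z ≈ 6.2426 or z ≈ -2.2426.
Neither value makes a denominator zero (z ≠ 5, z ≠ -4), so both are valid.

z = -2.2426 or z = 6.2426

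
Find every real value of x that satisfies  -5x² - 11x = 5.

Rearrange to standard form: -5x² - 11x - 5 = 0.
Discriminant: (-11)² − 4·(-5)·(-5) = 21.
Quadratic formula: x = (11 ± √21) / (-10).
So x = -11/10 - √(21)/10 ≈ -1.5583 or x = -11/10 + √(21)/10 ≈ -0.6417.

x = -1.5583 or x = -0.6417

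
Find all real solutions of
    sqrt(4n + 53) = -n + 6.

n = -1

Square both sides: 4n + 53 = (-n + 6)^2.
Expand and rearrange: n^2 - 16n - 17 = 0.
Solving gives n = 17 or n = -1.
Check each candidate in the original equation:
  n = 17: sqrt(121) = 11, while -n + 6 = -11 — extraneous.
  n = -1: sqrt(49) = 7, while -n + 6 = 7 — valid.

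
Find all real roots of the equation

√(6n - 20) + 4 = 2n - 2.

Isolate the radical: √(6n - 20) = 2n - 6.
Square both sides: 6n - 20 = (2n - 6)².
Expand and rearrange: 4n² - 30n + 56 = 0.
Solving gives n = 4 or n = 3.5.
Check each candidate in the original equation:
  n = 4: √(4) = 2, while 2n - 6 = 2 — valid.
  n = 3.5: √(1) = 1, while 2n - 6 = 1 — valid.

n = 3.5 or n = 4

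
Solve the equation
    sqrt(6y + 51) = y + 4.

y = 5

Square both sides: 6y + 51 = (y + 4)^2.
Expand and rearrange: y^2 + 2y - 35 = 0.
Solving gives y = 5 or y = -7.
Check each candidate in the original equation:
  y = 5: sqrt(81) = 9, while y + 4 = 9 — valid.
  y = -7: sqrt(9) = 3, while y + 4 = -3 — extraneous.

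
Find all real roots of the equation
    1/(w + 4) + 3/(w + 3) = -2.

w = -5.366 or w = -3.634

Multiply both sides by (w + 4)(w + 3):
(w + 3) + 3(w + 4) = -2(w + 4)(w + 3).
Expand and collect terms: -2w^2 - 18w - 39 = 0.
By the quadratic formula, w = (18 +/- sqrt(12)) / -4, so w ~= -5.366 or w ~= -3.634.
Neither value makes a denominator zero (w != -4, w != -3), so both are valid.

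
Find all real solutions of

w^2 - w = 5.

w = -1.7913 or w = 2.7913

Rearrange to standard form: w^2 - w - 5 = 0.
Discriminant: (-1)^2 - 4*1*(-5) = 21.
Quadratic formula: w = (1 +/- sqrt(21)) / 2.
So w = 1/2 + sqrt(21)/2 ~= 2.7913 or w = 1/2 - sqrt(21)/2 ~= -1.7913.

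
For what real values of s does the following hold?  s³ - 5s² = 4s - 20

s = -2 or s = 2 or s = 5

Rearrange: s³ - 5s² - 4s + 20 = 0.
Possible rational roots are divisors of 20. Testing s = 2 gives 0, so (s - 2) is a factor.
Divide: s³ - 5s² - 4s + 20 = (s - 2)(s² - 3s - 10).
Factor the quadratic: s = 5 or s = -2.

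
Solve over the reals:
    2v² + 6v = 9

Rearrange to standard form: 2v² + 6v - 9 = 0.
Discriminant: (6)² − 4·2·(-9) = 108.
Quadratic formula: v = (-6 ± √108) / 4.
So v = -3/2 + 3·√(3)/2 ≈ 1.0981 or v = -3·√(3)/2 - 3/2 ≈ -4.0981.

v = -4.0981 or v = 1.0981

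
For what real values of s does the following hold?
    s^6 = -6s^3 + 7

s = -1.9129 or s = 1

Let u = s^3. The equation becomes u^2 + 6u - 7 = 0.
Factor: (u + 7)(u - 1) = 0, so u = -7 or u = 1.
s^3 = -7 gives s = -(7)^(1/3) ~= -1.9129.
s^3 = 1 gives s = 1.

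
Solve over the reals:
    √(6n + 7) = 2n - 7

Square both sides: 6n + 7 = (2n - 7)².
Expand and rearrange: 4n² - 34n + 42 = 0.
Solving gives n = 7 or n = 1.5.
Check each candidate in the original equation:
  n = 7: √(49) = 7, while 2n - 7 = 7 — valid.
  n = 1.5: √(16) = 4, while 2n - 7 = -4 — extraneous.

n = 7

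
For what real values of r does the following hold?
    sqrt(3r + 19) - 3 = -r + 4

Isolate the radical: sqrt(3r + 19) = -r + 7.
Square both sides: 3r + 19 = (-r + 7)^2.
Expand and rearrange: r^2 - 17r + 30 = 0.
Solving gives r = 15 or r = 2.
Check each candidate in the original equation:
  r = 15: sqrt(64) = 8, while -r + 7 = -8 — extraneous.
  r = 2: sqrt(25) = 5, while -r + 7 = 5 — valid.

r = 2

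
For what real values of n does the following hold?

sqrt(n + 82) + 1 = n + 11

Isolate the radical: sqrt(n + 82) = n + 10.
Square both sides: n + 82 = (n + 10)^2.
Expand and rearrange: n^2 + 19n + 18 = 0.
Solving gives n = -1 or n = -18.
Check each candidate in the original equation:
  n = -1: sqrt(81) = 9, while n + 10 = 9 — valid.
  n = -18: sqrt(64) = 8, while n + 10 = -8 — extraneous.

n = -1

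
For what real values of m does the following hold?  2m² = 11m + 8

m = -0.6504 or m = 6.1504

Rearrange to standard form: 2m² - 11m - 8 = 0.
Discriminant: (-11)² − 4·2·(-8) = 185.
Quadratic formula: m = (11 ± √185) / 4.
So m = 11/4 + √(185)/4 ≈ 6.1504 or m = 11/4 - √(185)/4 ≈ -0.6504.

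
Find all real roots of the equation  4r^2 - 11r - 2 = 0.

Discriminant: (-11)^2 - 4*4*(-2) = 153.
Quadratic formula: r = (11 +/- sqrt(153)) / 8.
So r = 11/8 + 3*sqrt(17)/8 ~= 2.9212 or r = 11/8 - 3*sqrt(17)/8 ~= -0.1712.

r = -0.1712 or r = 2.9212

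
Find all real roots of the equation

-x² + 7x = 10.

x = 2 or x = 5

Bring every term to one side: -x² + 7x - 10 = 0.
Factor: -1(x - 5)(x - 2) = 0.
So x = 5 or x = 2.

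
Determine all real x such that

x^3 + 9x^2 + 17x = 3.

x = -6.1623 or x = -3 or x = 0.1623

Rearrange: x^3 + 9x^2 + 17x - 3 = 0.
Possible rational roots are divisors of -3. Testing x = -3 gives 0, so (x + 3) is a factor.
Divide: x^3 + 9x^2 + 17x - 3 = (x + 3)(x^2 + 6x - 1).
Apply the quadratic formula to x^2 + 6x - 1 = 0: x = (-6 +/- sqrt(40))/2, i.e. x ~= 0.1623 or x ~= -6.1623.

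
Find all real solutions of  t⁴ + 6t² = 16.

Let u = t². The equation becomes u² + 6u - 16 = 0.
Factor: (u - 2)(u + 8) = 0, so u = 2 or u = -8.
t² = 2 gives t = ±√(2) ≈ ±1.4142.
t² = -8 < 0 has no real solution.

t = -1.4142 or t = 1.4142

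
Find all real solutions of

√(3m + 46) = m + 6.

Square both sides: 3m + 46 = (m + 6)².
Expand and rearrange: m² + 9m - 10 = 0.
Solving gives m = 1 or m = -10.
Check each candidate in the original equation:
  m = 1: √(49) = 7, while m + 6 = 7 — valid.
  m = -10: √(16) = 4, while m + 6 = -4 — extraneous.

m = 1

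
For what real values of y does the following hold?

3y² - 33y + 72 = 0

y = 3 or y = 8

Factor: 3(y - 3)(y - 8) = 0.
So y = 3 or y = 8.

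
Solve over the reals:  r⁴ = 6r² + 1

r = -2.4824 or r = 2.4824

Let u = r². The equation becomes u² - 6u - 1 = 0.
By the quadratic formula, u = 3 + √(10) or u = 3 - √(10).
r² = 3 + √(10) gives r = ±√(3 + √(10)) ≈ ±2.4824.
r² = 3 - √(10) < 0 has no real solution.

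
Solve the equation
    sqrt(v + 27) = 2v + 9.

Square both sides: v + 27 = (2v + 9)^2.
Expand and rearrange: 4v^2 + 35v + 54 = 0.
Solving gives v = -2 or v = -6.75.
Check each candidate in the original equation:
  v = -2: sqrt(25) = 5, while 2v + 9 = 5 — valid.
  v = -6.75: sqrt(20.25) = 4.5, while 2v + 9 = -4.5 — extraneous.

v = -2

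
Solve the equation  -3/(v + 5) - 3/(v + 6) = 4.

v = -7.1514 or v = -5.3486

Multiply both sides by (v + 5)(v + 6):
-3(v + 6) - 3(v + 5) = 4(v + 5)(v + 6).
Expand and collect terms: 4v² + 50v + 153 = 0.
By the quadratic formula, v = (-50 ± √52) / 8, so v ≈ -5.3486 or v ≈ -7.1514.
Neither value makes a denominator zero (v ≠ -5, v ≠ -6), so both are valid.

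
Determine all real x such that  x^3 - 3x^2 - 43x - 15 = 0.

x = -5 or x = -0.3589 or x = 8.3589

Possible rational roots are divisors of -15. Testing x = -5 gives 0, so (x + 5) is a factor.
Divide: x^3 - 3x^2 - 43x - 15 = (x + 5)(x^2 - 8x - 3).
Apply the quadratic formula to x^2 - 8x - 3 = 0: x = (8 +/- sqrt(76))/2, i.e. x ~= 8.3589 or x ~= -0.3589.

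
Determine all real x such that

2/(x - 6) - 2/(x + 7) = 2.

Multiply both sides by (x - 6)(x + 7):
2(x + 7) - 2(x - 6) = 2(x - 6)(x + 7).
Expand and collect terms: 2x² + 2x - 110 = 0.
By the quadratic formula, x = (-2 ± √884) / 4, so x ≈ 6.933 or x ≈ -7.933.
Neither value makes a denominator zero (x ≠ 6, x ≠ -7), so both are valid.

x = -7.933 or x = 6.933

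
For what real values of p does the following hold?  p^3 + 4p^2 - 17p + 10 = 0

p = -6.7417 or p = 0.7417 or p = 2

Possible rational roots are divisors of 10. Testing p = 2 gives 0, so (p - 2) is a factor.
Divide: p^3 + 4p^2 - 17p + 10 = (p - 2)(p^2 + 6p - 5).
Apply the quadratic formula to p^2 + 6p - 5 = 0: p = (-6 +/- sqrt(56))/2, i.e. p ~= 0.7417 or p ~= -6.7417.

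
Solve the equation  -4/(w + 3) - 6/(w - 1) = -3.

Multiply both sides by (w + 3)(w - 1):
-4(w - 1) - 6(w + 3) = -3(w + 3)(w - 1).
Expand and collect terms: -3w² + 4w + 23 = 0.
By the quadratic formula, w = (-4 ± √292) / -6, so w ≈ -2.1813 or w ≈ 3.5147.
Neither value makes a denominator zero (w ≠ -3, w ≠ 1), so both are valid.

w = -2.1813 or w = 3.5147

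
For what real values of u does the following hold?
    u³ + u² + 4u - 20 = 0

Possible rational roots are divisors of -20. Testing u = 2 gives 0, so (u - 2) is a factor.
Divide: u³ + u² + 4u - 20 = (u - 2)(u² + 3u + 10).
The quadratic u² + 3u + 10 has discriminant -31 < 0, so no further real roots.

u = 2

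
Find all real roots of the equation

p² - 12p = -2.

Rearrange to standard form: p² - 12p + 2 = 0.
Discriminant: (-12)² − 4·1·2 = 136.
Quadratic formula: p = (12 ± √136) / 2.
So p = √(34) + 6 ≈ 11.831 or p = 6 - √(34) ≈ 0.169.

p = 0.169 or p = 11.831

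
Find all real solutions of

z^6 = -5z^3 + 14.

z = -1.9129 or z = 1.2599

Let u = z^3. The equation becomes u^2 + 5u - 14 = 0.
Factor: (u - 2)(u + 7) = 0, so u = 2 or u = -7.
z^3 = 2 gives z = (2)^(1/3) ~= 1.2599.
z^3 = -7 gives z = -(7)^(1/3) ~= -1.9129.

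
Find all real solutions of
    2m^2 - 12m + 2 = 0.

m = 0.1716 or m = 5.8284

Discriminant: (-12)^2 - 4*2*2 = 128.
Quadratic formula: m = (12 +/- sqrt(128)) / 4.
So m = 2*sqrt(2) + 3 ~= 5.8284 or m = 3 - 2*sqrt(2) ~= 0.1716.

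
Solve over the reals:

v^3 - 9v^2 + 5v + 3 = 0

v = -0.3589 or v = 1 or v = 8.3589

Possible rational roots are divisors of 3. Testing v = 1 gives 0, so (v - 1) is a factor.
Divide: v^3 - 9v^2 + 5v + 3 = (v - 1)(v^2 - 8v - 3).
Apply the quadratic formula to v^2 - 8v - 3 = 0: v = (8 +/- sqrt(76))/2, i.e. v ~= 8.3589 or v ~= -0.3589.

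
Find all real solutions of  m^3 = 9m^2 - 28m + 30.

Rearrange: m^3 - 9m^2 + 28m - 30 = 0.
Possible rational roots are divisors of -30. Testing m = 3 gives 0, so (m - 3) is a factor.
Divide: m^3 - 9m^2 + 28m - 30 = (m - 3)(m^2 - 6m + 10).
The quadratic m^2 - 6m + 10 has discriminant -4 < 0, so no further real roots.

m = 3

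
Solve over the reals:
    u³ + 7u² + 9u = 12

u = -4 or u = -3.7913 or u = 0.7913

Rearrange: u³ + 7u² + 9u - 12 = 0.
Possible rational roots are divisors of -12. Testing u = -4 gives 0, so (u + 4) is a factor.
Divide: u³ + 7u² + 9u - 12 = (u + 4)(u² + 3u - 3).
Apply the quadratic formula to u² + 3u - 3 = 0: u = (-3 ± √21)/2, i.e. u ≈ 0.7913 or u ≈ -3.7913.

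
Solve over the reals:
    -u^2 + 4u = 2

u = 0.5858 or u = 3.4142

Rearrange to standard form: -u^2 + 4u - 2 = 0.
Discriminant: (4)^2 - 4*(-1)*(-2) = 8.
Quadratic formula: u = (-4 +/- sqrt(8)) / (-2).
So u = 2 - sqrt(2) ~= 0.5858 or u = sqrt(2) + 2 ~= 3.4142.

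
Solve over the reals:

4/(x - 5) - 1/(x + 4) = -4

x = -3.7176 or x = 3.9676

Multiply both sides by (x - 5)(x + 4):
4(x + 4) - (x - 5) = -4(x - 5)(x + 4).
Expand and collect terms: -4x² + x + 59 = 0.
By the quadratic formula, x = (-1 ± √945) / -8, so x ≈ -3.7176 or x ≈ 3.9676.
Neither value makes a denominator zero (x ≠ 5, x ≠ -4), so both are valid.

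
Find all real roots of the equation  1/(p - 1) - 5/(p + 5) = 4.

Multiply both sides by (p - 1)(p + 5):
(p + 5) - 5(p - 1) = 4(p - 1)(p + 5).
Expand and collect terms: 4p^2 + 20p - 30 = 0.
By the quadratic formula, p = (-20 +/- sqrt(880)) / 8, so p ~= 1.2081 or p ~= -6.2081.
Neither value makes a denominator zero (p != 1, p != -5), so both are valid.

p = -6.2081 or p = 1.2081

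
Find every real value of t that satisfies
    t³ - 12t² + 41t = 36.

t = 1.3542 or t = 4 or t = 6.6458

Rearrange: t³ - 12t² + 41t - 36 = 0.
Possible rational roots are divisors of -36. Testing t = 4 gives 0, so (t - 4) is a factor.
Divide: t³ - 12t² + 41t - 36 = (t - 4)(t² - 8t + 9).
Apply the quadratic formula to t² - 8t + 9 = 0: t = (8 ± √28)/2, i.e. t ≈ 6.6458 or t ≈ 1.3542.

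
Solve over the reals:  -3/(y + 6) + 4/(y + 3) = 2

Multiply both sides by (y + 6)(y + 3):
-3(y + 3) + 4(y + 6) = 2(y + 6)(y + 3).
Expand and collect terms: 2y² + 17y + 21 = 0.
Factor or apply the quadratic formula: y = -1.5 or y = -7.
Neither value makes a denominator zero (y ≠ -6, y ≠ -3), so both are valid.

y = -7 or y = -1.5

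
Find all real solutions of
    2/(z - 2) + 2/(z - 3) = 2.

Multiply both sides by (z - 2)(z - 3):
2(z - 3) + 2(z - 2) = 2(z - 2)(z - 3).
Expand and collect terms: 2z² - 14z + 22 = 0.
By the quadratic formula, z = (14 ± √20) / 4, so z ≈ 4.618 or z ≈ 2.382.
Neither value makes a denominator zero (z ≠ 2, z ≠ 3), so both are valid.

z = 2.382 or z = 4.618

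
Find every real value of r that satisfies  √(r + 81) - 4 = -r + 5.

r = 0

Isolate the radical: √(r + 81) = -r + 9.
Square both sides: r + 81 = (-r + 9)².
Expand and rearrange: r² - 19r = 0.
Solving gives r = 19 or r = 0.
Check each candidate in the original equation:
  r = 19: √(100) = 10, while -r + 9 = -10 — extraneous.
  r = 0: √(81) = 9, while -r + 9 = 9 — valid.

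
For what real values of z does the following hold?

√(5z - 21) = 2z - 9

Square both sides: 5z - 21 = (2z - 9)².
Expand and rearrange: 4z² - 41z + 102 = 0.
Solving gives z = 6 or z = 4.25.
Check each candidate in the original equation:
  z = 6: √(9) = 3, while 2z - 9 = 3 — valid.
  z = 4.25: √(0.25) = 0.5, while 2z - 9 = -0.5 — extraneous.

z = 6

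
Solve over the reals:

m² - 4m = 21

Bring every term to one side: m² - 4m - 21 = 0.
Factor: (m + 3)(m - 7) = 0.
So m = -3 or m = 7.

m = -3 or m = 7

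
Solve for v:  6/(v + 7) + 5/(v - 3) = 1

Multiply both sides by (v + 7)(v - 3):
6(v - 3) + 5(v + 7) = (v + 7)(v - 3).
Expand and collect terms: v^2 - 7v - 38 = 0.
By the quadratic formula, v = (7 +/- sqrt(201)) / 2, so v ~= 10.5887 or v ~= -3.5887.
Neither value makes a denominator zero (v != -7, v != 3), so both are valid.

v = -3.5887 or v = 10.5887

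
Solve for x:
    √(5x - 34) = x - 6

x = 7 or x = 10

Square both sides: 5x - 34 = (x - 6)².
Expand and rearrange: x² - 17x + 70 = 0.
Solving gives x = 10 or x = 7.
Check each candidate in the original equation:
  x = 10: √(16) = 4, while x - 6 = 4 — valid.
  x = 7: √(1) = 1, while x - 6 = 1 — valid.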